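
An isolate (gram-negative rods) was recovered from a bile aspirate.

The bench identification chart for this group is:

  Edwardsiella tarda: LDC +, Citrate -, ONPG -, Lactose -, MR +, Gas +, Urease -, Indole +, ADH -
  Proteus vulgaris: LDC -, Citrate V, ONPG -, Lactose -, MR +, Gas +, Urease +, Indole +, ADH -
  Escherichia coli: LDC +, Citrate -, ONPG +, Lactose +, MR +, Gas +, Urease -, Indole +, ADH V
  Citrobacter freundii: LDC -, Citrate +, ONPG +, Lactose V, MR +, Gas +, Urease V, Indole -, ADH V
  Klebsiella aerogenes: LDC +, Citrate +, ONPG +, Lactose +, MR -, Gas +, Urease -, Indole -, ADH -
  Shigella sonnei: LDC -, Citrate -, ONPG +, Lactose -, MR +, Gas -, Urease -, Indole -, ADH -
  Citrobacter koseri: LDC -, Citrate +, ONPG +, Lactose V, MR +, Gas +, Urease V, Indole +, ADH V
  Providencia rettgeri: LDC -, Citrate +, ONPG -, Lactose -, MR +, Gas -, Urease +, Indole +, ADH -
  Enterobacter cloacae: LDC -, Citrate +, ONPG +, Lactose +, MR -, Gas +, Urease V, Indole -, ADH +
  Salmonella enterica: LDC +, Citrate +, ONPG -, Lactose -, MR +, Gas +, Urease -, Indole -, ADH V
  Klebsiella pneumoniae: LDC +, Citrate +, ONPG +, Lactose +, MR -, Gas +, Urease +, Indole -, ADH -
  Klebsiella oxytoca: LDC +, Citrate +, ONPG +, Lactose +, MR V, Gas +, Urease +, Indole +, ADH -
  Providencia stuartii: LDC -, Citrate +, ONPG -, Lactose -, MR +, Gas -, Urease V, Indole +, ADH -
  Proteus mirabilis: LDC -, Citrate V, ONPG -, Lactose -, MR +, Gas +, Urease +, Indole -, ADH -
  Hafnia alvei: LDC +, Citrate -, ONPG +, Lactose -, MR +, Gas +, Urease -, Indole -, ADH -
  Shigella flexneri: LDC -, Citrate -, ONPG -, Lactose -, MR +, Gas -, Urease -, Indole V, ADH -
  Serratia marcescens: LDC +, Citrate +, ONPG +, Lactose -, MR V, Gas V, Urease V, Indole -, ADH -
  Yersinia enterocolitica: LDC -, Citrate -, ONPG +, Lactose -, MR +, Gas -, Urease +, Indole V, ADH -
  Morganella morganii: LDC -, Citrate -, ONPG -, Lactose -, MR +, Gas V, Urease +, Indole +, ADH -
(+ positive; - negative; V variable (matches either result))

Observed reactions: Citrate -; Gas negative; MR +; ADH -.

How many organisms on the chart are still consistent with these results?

ADH -: excludes Enterobacter cloacae — 18 left.
MR +: excludes Klebsiella aerogenes, Klebsiella pneumoniae — 16 left.
Citrate -: excludes 7 organisms — 9 left.
Gas -: excludes 5 organisms — 4 left.
Still consistent: Morganella morganii, Shigella flexneri, Shigella sonnei, Yersinia enterocolitica.

4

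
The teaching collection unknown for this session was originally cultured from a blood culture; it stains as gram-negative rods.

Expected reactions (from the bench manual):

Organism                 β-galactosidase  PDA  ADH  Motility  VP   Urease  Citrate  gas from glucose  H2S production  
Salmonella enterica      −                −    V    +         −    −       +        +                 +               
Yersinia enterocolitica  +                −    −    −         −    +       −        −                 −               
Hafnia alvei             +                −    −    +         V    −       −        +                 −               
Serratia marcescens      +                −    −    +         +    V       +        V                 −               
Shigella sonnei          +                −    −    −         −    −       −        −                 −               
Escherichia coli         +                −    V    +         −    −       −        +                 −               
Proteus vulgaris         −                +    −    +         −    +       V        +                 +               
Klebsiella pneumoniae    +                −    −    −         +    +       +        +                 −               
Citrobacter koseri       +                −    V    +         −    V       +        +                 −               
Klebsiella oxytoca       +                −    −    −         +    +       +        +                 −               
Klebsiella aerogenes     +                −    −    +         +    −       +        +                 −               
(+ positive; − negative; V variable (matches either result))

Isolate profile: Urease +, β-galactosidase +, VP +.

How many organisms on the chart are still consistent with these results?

3

Urease +: excludes 5 organisms — 6 left.
VP +: excludes Yersinia enterocolitica, Proteus vulgaris, Citrobacter koseri — 3 left.
β-galactosidase +: all 3 remaining candidates are consistent.
Still consistent: Klebsiella oxytoca, Klebsiella pneumoniae, Serratia marcescens.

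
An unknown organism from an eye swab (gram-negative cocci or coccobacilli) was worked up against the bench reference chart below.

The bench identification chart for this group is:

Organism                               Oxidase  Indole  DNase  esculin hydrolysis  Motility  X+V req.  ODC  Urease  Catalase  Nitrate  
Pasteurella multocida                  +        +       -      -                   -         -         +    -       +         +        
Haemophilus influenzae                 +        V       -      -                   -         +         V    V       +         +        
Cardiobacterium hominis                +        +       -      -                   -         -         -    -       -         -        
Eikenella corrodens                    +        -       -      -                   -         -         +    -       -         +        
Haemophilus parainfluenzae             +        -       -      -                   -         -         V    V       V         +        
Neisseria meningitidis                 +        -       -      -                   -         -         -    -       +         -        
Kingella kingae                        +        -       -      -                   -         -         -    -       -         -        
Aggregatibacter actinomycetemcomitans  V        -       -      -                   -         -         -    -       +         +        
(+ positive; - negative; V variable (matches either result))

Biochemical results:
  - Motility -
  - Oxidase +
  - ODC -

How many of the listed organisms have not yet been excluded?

ODC -: excludes Pasteurella multocida, Eikenella corrodens — 6 left.
Oxidase +: all 6 remaining candidates are consistent.
Motility -: all 6 remaining candidates are consistent.
Still consistent: Aggregatibacter actinomycetemcomitans, Cardiobacterium hominis, Haemophilus influenzae, Haemophilus parainfluenzae, Kingella kingae, Neisseria meningitidis.

6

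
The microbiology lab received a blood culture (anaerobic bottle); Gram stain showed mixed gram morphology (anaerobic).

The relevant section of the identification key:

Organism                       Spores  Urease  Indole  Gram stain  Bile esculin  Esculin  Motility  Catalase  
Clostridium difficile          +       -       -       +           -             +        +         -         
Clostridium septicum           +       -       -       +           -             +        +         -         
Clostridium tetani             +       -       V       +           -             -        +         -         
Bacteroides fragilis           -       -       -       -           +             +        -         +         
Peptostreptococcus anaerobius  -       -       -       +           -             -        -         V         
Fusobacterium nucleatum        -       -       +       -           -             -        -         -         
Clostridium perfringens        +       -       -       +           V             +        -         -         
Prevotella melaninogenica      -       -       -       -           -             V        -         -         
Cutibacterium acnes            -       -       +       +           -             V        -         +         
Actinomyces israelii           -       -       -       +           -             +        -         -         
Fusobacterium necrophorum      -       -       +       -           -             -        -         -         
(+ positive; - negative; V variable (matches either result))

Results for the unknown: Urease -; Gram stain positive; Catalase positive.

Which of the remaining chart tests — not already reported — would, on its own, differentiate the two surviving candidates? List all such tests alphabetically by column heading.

Catalase +: excludes 8 organisms — 3 left.
Gram stain +: excludes Bacteroides fragilis — 2 left.
Urease -: all 2 remaining candidates are consistent.
Two candidates remain: Cutibacterium acnes and Peptostreptococcus anaerobius.
  Spores: - vs - — same for both, does not separate.
  Indole: Cutibacterium acnes +, Peptostreptococcus anaerobius - — discriminates.
  Bile esculin: - vs - — same for both, does not separate.
  Esculin: V vs - — variable for at least one, does not separate.
  Motility: - vs - — same for both, does not separate.

Indole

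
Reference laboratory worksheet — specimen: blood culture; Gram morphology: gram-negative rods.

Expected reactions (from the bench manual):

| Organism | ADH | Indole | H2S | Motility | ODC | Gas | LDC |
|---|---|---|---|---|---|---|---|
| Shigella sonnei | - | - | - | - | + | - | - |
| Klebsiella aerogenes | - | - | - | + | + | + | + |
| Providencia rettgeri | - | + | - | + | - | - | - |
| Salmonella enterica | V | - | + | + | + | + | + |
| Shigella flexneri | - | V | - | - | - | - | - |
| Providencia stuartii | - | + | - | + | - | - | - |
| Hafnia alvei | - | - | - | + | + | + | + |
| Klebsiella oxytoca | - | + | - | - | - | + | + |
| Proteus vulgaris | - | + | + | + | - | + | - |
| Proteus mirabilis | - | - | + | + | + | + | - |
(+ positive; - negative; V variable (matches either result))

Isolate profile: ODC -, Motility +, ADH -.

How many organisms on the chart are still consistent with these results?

Motility +: excludes Shigella sonnei, Shigella flexneri, Klebsiella oxytoca — 7 left.
ODC -: excludes Klebsiella aerogenes, Salmonella enterica, Hafnia alvei, Proteus mirabilis — 3 left.
ADH -: all 3 remaining candidates are consistent.
Still consistent: Proteus vulgaris, Providencia rettgeri, Providencia stuartii.

3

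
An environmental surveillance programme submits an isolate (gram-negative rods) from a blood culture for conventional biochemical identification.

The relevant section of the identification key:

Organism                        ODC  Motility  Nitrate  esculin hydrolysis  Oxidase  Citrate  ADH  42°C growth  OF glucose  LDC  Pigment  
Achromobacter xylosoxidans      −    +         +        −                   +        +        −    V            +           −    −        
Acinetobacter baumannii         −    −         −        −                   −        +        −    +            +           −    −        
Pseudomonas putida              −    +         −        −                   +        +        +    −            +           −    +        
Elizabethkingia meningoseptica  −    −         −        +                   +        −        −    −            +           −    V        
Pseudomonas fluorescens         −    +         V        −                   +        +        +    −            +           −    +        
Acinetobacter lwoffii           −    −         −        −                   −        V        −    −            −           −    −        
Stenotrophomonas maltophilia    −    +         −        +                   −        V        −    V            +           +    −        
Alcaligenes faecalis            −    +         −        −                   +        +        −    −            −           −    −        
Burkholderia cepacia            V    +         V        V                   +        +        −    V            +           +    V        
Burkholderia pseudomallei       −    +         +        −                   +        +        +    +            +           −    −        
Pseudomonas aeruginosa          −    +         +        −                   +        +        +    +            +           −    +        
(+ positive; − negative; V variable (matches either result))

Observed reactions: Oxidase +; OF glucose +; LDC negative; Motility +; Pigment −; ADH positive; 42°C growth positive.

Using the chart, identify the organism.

Burkholderia pseudomallei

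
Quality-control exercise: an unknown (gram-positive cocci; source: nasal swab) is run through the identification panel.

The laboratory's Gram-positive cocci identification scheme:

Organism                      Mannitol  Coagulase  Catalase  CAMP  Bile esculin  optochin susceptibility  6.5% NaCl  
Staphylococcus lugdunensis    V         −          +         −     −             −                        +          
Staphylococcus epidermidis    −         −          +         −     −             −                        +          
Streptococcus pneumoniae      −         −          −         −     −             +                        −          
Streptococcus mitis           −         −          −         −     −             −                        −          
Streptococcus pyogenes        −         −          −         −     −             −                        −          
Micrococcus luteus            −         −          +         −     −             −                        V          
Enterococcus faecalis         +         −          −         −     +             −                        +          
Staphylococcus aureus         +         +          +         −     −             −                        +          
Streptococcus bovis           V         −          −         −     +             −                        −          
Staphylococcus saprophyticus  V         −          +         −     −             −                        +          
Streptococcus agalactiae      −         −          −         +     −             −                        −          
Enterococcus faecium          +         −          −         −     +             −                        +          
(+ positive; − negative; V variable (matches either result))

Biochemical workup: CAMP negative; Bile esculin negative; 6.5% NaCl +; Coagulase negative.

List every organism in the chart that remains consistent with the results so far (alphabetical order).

CAMP −: excludes Streptococcus agalactiae — 11 left.
Bile esculin −: excludes Enterococcus faecalis, Streptococcus bovis, Enterococcus faecium — 8 left.
Coagulase −: excludes Staphylococcus aureus — 7 left.
6.5% NaCl +: excludes Streptococcus pneumoniae, Streptococcus mitis, Streptococcus pyogenes — 4 left.

Micrococcus luteus, Staphylococcus epidermidis, Staphylococcus lugdunensis, Staphylococcus saprophyticus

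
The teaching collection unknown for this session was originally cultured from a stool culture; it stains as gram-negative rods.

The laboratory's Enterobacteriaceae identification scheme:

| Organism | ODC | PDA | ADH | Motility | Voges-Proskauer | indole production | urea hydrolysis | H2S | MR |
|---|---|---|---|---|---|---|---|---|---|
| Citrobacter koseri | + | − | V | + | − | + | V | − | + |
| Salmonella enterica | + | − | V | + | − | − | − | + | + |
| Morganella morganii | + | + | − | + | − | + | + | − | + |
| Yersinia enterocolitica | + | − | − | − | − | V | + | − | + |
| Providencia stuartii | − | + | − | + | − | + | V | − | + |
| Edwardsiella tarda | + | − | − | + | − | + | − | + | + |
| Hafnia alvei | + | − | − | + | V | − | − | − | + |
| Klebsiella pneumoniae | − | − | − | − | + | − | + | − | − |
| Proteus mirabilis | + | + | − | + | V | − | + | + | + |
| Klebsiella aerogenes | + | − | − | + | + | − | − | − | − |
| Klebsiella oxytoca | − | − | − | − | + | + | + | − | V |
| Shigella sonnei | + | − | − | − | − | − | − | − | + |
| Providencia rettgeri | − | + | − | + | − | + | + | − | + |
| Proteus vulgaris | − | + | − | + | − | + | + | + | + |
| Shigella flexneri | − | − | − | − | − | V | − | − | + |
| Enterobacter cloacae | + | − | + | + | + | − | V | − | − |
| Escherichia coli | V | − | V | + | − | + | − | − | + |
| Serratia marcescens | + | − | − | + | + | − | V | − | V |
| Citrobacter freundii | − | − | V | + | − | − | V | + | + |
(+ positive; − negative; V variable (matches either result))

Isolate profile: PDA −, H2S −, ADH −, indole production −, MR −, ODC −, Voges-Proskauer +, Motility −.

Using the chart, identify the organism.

Klebsiella pneumoniae

ADH −: excludes Enterobacter cloacae — 18 left.
indole production −: excludes 8 organisms — 10 left.
ODC −: excludes 7 organisms — 3 left.
H2S −: excludes Citrobacter freundii — 2 left.
Voges-Proskauer +: excludes Shigella flexneri — 1 left.
PDA −: the one remaining candidate is consistent.
Motility −: the one remaining candidate is consistent.
MR −: the one remaining candidate is consistent.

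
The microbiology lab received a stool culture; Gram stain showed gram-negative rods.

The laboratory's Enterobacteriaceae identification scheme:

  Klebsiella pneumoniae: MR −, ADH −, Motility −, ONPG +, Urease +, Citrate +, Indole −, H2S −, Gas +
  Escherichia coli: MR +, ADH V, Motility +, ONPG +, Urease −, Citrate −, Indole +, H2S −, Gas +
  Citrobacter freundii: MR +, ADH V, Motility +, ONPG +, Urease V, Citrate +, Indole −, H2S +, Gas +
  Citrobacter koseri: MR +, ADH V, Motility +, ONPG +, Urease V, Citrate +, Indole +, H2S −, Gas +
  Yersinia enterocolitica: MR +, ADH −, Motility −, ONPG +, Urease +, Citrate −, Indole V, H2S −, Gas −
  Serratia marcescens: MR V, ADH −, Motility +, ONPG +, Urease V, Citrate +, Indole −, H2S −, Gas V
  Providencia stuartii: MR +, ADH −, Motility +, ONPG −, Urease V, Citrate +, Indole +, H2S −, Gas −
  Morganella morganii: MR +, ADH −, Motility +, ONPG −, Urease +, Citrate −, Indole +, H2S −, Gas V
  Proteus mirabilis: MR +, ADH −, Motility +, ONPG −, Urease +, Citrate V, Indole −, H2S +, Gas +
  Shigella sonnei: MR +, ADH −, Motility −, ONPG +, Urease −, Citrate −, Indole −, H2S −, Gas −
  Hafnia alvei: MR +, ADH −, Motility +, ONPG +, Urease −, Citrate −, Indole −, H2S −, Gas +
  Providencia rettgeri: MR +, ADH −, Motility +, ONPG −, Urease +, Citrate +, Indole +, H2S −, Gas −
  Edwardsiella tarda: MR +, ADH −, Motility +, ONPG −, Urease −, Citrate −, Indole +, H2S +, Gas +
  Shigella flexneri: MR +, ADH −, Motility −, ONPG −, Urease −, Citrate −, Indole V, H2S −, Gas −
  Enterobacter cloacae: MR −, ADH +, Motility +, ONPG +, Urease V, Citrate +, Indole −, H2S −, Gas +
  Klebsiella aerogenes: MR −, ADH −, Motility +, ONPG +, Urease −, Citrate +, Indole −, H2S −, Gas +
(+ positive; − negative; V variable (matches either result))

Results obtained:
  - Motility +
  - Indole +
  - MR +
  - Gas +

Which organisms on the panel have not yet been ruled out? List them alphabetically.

Motility +: excludes Klebsiella pneumoniae, Yersinia enterocolitica, Shigella sonnei, Shigella flexneri — 12 left.
Indole +: excludes 6 organisms — 6 left.
MR +: all 6 remaining candidates are consistent.
Gas +: excludes Providencia stuartii, Providencia rettgeri — 4 left.

Citrobacter koseri, Edwardsiella tarda, Escherichia coli, Morganella morganii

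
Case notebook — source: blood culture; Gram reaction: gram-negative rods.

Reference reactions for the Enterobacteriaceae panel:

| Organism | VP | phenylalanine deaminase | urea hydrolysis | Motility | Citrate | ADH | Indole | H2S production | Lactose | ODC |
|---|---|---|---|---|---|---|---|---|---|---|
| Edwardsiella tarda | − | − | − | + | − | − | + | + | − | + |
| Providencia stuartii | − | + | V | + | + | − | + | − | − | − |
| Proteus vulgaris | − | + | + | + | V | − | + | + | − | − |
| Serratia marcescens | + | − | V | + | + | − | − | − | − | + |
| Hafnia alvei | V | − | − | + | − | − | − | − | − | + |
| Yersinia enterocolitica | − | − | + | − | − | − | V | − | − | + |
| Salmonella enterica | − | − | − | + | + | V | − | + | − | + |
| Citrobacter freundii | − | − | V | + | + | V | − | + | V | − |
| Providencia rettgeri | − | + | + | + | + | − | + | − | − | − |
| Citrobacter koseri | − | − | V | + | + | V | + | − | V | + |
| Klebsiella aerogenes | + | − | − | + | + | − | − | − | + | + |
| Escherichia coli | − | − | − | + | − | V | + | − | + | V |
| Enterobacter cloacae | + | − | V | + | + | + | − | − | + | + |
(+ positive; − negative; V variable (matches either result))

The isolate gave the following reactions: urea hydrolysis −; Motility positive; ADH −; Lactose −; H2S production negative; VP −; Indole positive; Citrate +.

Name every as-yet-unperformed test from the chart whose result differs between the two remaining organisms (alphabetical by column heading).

ODC, phenylalanine deaminase

Indole +: excludes 6 organisms — 7 left.
Citrate +: excludes Edwardsiella tarda, Yersinia enterocolitica, Escherichia coli — 4 left.
H2S production −: excludes Proteus vulgaris — 3 left.
Motility +: all 3 remaining candidates are consistent.
VP −: all 3 remaining candidates are consistent.
Lactose −: all 3 remaining candidates are consistent.
ADH −: all 3 remaining candidates are consistent.
urea hydrolysis −: excludes Providencia rettgeri — 2 left.
Two candidates remain: Citrobacter koseri and Providencia stuartii.
  phenylalanine deaminase: Citrobacter koseri −, Providencia stuartii + — discriminates.
  ODC: Citrobacter koseri +, Providencia stuartii − — discriminates.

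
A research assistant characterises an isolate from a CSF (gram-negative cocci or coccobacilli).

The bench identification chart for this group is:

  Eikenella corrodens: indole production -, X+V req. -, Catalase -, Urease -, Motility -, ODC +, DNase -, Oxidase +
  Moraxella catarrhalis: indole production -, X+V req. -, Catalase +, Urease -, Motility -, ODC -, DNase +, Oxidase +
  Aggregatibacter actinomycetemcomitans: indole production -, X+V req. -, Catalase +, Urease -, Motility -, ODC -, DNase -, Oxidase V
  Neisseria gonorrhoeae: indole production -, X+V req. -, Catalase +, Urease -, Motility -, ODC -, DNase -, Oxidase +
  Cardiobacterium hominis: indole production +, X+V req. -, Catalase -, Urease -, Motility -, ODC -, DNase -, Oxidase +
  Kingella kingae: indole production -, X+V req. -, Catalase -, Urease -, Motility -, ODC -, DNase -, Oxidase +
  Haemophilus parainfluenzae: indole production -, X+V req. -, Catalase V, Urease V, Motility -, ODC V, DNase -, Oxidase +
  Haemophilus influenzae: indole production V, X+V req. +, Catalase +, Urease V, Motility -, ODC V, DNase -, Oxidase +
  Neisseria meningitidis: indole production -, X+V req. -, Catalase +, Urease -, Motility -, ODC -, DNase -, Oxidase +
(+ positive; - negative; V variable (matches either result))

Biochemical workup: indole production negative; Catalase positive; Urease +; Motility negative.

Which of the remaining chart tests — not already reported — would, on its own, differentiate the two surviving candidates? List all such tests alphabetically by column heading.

X+V req.

Motility -: all 9 remaining candidates are consistent.
Catalase +: excludes Eikenella corrodens, Cardiobacterium hominis, Kingella kingae — 6 left.
indole production -: all 6 remaining candidates are consistent.
Urease +: excludes Moraxella catarrhalis, Aggregatibacter actinomycetemcomitans, Neisseria gonorrhoeae, Neisseria meningitidis — 2 left.
Two candidates remain: Haemophilus influenzae and Haemophilus parainfluenzae.
  X+V req.: Haemophilus influenzae +, Haemophilus parainfluenzae - — discriminates.
  ODC: V vs V — variable for at least one, does not separate.
  DNase: - vs - — same for both, does not separate.
  Oxidase: + vs + — same for both, does not separate.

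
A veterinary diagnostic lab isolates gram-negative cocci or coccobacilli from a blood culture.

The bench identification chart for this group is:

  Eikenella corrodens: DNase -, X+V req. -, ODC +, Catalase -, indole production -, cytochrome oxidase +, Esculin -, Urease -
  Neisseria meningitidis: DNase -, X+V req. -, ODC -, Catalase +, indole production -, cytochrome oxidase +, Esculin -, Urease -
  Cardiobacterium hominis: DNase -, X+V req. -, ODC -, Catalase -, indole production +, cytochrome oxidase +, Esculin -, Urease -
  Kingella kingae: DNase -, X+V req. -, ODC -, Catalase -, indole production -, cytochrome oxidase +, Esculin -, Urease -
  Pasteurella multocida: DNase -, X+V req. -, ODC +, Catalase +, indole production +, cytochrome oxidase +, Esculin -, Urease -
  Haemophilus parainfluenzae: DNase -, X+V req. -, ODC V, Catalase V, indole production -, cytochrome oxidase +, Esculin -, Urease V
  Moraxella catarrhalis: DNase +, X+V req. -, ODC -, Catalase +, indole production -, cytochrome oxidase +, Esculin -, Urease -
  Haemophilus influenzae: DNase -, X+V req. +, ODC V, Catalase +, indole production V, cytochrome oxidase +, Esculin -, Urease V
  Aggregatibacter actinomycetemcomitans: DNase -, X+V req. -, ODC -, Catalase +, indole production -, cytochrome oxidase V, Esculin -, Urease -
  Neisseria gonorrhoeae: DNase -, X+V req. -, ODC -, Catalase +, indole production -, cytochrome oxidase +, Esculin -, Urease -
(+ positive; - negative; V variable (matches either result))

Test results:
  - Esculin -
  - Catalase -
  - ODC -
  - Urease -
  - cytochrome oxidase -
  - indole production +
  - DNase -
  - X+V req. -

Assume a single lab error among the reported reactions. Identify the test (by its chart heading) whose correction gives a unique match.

cytochrome oxidase

As reported, no row in the chart matches all 8 reactions.
Reversing DNase → still no organism matches.
Reversing Catalase → still no organism matches.
Reversing Esculin → still no organism matches.
Reversing cytochrome oxidase (to +) → unique match: Cardiobacterium hominis.
Reversing indole production → still no organism matches.
Reversing X+V req. → still no organism matches.
Reversing ODC → still no organism matches.
Reversing Urease → still no organism matches.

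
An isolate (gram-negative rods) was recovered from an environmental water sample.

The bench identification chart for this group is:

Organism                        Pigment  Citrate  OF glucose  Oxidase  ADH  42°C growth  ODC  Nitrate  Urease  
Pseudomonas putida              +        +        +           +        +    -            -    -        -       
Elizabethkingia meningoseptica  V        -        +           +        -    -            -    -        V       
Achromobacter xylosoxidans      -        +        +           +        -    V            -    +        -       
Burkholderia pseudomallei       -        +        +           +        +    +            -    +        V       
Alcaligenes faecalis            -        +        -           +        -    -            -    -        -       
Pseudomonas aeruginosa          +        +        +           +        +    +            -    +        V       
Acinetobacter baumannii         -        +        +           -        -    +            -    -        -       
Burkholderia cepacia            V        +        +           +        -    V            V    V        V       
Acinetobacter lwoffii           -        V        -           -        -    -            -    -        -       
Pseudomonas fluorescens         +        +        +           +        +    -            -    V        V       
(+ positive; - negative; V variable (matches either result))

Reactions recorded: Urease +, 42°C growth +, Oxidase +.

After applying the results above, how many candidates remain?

3

Urease +: excludes 5 organisms — 5 left.
Oxidase +: all 5 remaining candidates are consistent.
42°C growth +: excludes Elizabethkingia meningoseptica, Pseudomonas fluorescens — 3 left.
Still consistent: Burkholderia cepacia, Burkholderia pseudomallei, Pseudomonas aeruginosa.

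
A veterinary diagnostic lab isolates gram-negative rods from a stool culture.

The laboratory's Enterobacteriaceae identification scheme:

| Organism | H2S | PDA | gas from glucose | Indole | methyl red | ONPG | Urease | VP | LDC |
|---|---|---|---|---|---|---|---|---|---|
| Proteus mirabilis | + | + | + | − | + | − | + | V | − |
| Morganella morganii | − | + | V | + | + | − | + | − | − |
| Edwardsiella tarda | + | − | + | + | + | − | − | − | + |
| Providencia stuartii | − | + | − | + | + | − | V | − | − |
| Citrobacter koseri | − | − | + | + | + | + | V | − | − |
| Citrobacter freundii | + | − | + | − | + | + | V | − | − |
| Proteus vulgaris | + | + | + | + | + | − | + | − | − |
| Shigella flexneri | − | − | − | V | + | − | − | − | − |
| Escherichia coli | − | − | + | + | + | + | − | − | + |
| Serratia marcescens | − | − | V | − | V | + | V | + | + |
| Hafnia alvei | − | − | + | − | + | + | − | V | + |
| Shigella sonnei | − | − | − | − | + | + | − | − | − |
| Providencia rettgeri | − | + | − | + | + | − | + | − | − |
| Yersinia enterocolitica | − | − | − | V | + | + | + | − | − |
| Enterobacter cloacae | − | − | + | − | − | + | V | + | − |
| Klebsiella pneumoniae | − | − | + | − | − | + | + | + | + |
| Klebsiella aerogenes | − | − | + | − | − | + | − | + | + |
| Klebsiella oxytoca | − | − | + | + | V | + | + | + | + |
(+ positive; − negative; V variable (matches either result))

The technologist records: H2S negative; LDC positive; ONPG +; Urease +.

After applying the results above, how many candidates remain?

ONPG +: excludes 7 organisms — 11 left.
H2S −: excludes Citrobacter freundii — 10 left.
Urease +: excludes Escherichia coli, Hafnia alvei, Shigella sonnei, Klebsiella aerogenes — 6 left.
LDC +: excludes Citrobacter koseri, Yersinia enterocolitica, Enterobacter cloacae — 3 left.
Still consistent: Klebsiella oxytoca, Klebsiella pneumoniae, Serratia marcescens.

3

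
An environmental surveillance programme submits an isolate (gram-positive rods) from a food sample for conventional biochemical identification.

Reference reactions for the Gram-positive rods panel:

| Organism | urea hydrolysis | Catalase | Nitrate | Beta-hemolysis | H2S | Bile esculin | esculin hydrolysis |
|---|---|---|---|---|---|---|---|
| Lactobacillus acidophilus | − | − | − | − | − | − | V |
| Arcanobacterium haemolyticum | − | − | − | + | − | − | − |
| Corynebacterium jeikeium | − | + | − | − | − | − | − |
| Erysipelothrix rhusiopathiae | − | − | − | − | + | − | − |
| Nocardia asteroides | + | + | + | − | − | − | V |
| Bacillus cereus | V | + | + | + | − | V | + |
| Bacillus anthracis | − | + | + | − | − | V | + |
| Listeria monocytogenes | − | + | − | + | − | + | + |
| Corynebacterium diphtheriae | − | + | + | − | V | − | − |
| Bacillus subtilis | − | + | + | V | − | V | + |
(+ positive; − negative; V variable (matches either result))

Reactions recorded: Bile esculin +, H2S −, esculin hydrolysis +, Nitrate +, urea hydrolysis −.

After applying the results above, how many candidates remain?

3

Bile esculin +: excludes 6 organisms — 4 left.
urea hydrolysis −: all 4 remaining candidates are consistent.
H2S −: all 4 remaining candidates are consistent.
esculin hydrolysis +: all 4 remaining candidates are consistent.
Nitrate +: excludes Listeria monocytogenes — 3 left.
Still consistent: Bacillus anthracis, Bacillus cereus, Bacillus subtilis.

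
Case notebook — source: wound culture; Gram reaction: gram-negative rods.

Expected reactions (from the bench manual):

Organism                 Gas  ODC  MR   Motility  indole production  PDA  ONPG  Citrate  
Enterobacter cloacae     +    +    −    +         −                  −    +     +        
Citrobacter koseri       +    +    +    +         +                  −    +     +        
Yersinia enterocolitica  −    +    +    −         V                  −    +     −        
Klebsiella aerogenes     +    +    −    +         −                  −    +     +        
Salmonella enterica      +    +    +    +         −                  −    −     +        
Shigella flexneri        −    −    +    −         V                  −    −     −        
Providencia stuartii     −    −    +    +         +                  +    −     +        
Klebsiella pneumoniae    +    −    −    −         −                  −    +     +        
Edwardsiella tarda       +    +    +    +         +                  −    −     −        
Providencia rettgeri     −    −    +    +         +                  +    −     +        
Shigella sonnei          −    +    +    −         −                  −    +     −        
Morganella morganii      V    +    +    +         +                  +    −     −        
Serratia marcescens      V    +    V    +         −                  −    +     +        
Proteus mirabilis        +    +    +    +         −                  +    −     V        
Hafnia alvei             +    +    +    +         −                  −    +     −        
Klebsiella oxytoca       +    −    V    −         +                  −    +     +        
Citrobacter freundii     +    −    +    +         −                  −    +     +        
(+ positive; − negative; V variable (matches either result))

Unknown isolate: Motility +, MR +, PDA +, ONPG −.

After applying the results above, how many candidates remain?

4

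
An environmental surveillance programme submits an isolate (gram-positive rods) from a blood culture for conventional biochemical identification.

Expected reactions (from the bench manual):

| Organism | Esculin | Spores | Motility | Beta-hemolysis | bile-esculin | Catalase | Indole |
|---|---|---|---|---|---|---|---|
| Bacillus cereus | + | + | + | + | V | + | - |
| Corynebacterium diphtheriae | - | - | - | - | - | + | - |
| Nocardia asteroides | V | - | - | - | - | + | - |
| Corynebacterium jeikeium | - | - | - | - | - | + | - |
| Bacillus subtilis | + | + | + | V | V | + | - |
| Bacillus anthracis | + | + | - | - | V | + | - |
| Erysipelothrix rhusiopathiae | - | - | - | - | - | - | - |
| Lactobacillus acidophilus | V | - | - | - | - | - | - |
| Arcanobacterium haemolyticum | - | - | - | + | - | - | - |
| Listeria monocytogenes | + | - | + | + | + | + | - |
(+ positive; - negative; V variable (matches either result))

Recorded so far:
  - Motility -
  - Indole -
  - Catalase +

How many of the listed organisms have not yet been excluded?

Motility -: excludes Bacillus cereus, Bacillus subtilis, Listeria monocytogenes — 7 left.
Indole -: all 7 remaining candidates are consistent.
Catalase +: excludes Erysipelothrix rhusiopathiae, Lactobacillus acidophilus, Arcanobacterium haemolyticum — 4 left.
Still consistent: Bacillus anthracis, Corynebacterium diphtheriae, Corynebacterium jeikeium, Nocardia asteroides.

4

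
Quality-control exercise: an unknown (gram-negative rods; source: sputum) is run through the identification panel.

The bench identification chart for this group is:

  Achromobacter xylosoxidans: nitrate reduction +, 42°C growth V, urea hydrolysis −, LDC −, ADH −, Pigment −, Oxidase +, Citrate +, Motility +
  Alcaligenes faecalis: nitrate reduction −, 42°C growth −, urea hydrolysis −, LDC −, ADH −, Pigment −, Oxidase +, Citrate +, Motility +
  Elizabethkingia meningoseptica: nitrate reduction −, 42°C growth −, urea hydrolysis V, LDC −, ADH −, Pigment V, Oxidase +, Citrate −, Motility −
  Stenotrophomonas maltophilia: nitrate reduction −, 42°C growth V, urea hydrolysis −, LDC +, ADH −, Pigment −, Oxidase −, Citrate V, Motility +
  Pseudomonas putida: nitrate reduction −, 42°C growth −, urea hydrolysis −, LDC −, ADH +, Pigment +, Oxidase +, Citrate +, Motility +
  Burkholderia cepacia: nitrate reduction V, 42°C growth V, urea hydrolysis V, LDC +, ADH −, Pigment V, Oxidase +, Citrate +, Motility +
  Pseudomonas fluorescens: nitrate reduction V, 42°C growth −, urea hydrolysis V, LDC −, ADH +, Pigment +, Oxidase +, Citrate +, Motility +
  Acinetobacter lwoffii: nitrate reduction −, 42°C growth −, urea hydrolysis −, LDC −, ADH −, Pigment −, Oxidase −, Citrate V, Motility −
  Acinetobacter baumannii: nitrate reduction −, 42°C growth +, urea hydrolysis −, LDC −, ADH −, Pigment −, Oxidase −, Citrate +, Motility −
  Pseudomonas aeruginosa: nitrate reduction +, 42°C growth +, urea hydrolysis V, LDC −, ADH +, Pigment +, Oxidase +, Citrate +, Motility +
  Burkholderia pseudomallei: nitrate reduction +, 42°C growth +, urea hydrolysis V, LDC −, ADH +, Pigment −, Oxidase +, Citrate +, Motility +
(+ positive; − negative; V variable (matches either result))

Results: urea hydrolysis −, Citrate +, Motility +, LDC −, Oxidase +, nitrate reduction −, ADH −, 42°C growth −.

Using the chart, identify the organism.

Alcaligenes faecalis

42°C growth −: excludes Acinetobacter baumannii, Pseudomonas aeruginosa, Burkholderia pseudomallei — 8 left.
nitrate reduction −: excludes Achromobacter xylosoxidans — 7 left.
Citrate +: excludes Elizabethkingia meningoseptica — 6 left.
Motility +: excludes Acinetobacter lwoffii — 5 left.
Oxidase +: excludes Stenotrophomonas maltophilia — 4 left.
LDC −: excludes Burkholderia cepacia — 3 left.
ADH −: excludes Pseudomonas putida, Pseudomonas fluorescens — 1 left.
urea hydrolysis −: the one remaining candidate is consistent.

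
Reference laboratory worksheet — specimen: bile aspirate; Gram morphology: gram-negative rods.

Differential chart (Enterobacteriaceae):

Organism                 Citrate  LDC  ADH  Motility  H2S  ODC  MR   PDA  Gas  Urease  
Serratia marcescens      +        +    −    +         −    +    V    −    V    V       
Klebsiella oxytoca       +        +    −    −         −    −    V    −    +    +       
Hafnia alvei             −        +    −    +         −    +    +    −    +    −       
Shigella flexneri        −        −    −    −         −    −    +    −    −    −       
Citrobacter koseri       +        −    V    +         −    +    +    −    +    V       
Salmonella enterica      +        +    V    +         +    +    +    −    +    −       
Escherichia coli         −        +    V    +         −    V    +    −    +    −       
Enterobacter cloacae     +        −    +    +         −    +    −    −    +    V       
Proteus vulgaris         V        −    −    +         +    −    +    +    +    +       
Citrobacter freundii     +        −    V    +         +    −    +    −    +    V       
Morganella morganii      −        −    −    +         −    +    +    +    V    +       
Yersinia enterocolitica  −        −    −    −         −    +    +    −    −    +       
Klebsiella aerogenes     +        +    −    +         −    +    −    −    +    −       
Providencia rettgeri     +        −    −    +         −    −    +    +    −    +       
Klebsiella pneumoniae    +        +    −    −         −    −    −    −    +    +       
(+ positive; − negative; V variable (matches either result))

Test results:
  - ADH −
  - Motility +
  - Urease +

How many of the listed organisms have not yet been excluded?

ADH −: excludes Enterobacter cloacae — 14 left.
Urease +: excludes 5 organisms — 9 left.
Motility +: excludes Klebsiella oxytoca, Yersinia enterocolitica, Klebsiella pneumoniae — 6 left.
Still consistent: Citrobacter freundii, Citrobacter koseri, Morganella morganii, Proteus vulgaris, Providencia rettgeri, Serratia marcescens.

6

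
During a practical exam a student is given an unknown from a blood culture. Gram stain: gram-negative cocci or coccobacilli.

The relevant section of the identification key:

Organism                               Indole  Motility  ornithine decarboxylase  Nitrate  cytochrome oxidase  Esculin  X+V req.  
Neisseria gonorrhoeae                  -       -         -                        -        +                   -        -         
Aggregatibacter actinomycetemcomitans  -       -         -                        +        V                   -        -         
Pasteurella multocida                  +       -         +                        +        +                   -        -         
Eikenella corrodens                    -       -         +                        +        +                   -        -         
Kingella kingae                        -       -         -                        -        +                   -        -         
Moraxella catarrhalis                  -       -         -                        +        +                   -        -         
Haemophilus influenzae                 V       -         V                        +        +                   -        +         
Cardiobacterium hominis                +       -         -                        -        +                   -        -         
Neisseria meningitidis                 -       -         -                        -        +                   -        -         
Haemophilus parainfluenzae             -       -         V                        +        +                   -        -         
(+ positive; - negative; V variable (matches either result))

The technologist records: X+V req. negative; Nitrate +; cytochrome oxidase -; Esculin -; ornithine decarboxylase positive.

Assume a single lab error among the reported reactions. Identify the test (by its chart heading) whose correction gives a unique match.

ornithine decarboxylase

As reported, no row in the chart matches all 5 reactions.
Reversing Esculin → still no organism matches.
Reversing Nitrate → still no organism matches.
Reversing cytochrome oxidase → 3 organisms match (not unique).
Reversing X+V req. → still no organism matches.
Reversing ornithine decarboxylase (to -) → unique match: Aggregatibacter actinomycetemcomitans.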